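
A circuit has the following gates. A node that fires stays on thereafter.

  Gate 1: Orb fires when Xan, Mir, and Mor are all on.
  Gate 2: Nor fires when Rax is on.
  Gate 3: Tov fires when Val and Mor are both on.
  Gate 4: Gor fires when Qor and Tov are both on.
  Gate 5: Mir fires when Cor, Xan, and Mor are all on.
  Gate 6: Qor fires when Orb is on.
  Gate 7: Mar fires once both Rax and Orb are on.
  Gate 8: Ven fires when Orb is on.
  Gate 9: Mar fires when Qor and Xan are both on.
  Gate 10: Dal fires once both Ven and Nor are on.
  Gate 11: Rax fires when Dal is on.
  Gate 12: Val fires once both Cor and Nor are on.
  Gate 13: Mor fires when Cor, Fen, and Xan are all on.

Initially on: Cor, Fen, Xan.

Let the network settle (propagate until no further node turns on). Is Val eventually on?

Val would need Cor and Nor (Gate 12), but Nor never turns on.

No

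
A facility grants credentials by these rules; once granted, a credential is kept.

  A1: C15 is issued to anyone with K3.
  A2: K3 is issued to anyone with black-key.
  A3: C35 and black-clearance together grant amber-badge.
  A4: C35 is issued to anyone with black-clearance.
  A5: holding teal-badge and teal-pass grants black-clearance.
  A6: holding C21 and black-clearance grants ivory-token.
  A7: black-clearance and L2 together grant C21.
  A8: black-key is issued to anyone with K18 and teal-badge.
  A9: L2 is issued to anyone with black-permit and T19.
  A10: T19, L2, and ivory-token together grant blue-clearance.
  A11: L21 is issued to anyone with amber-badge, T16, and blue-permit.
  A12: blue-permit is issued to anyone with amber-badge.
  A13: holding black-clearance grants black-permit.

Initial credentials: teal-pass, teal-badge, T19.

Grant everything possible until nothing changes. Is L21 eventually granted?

L21 would need amber-badge, T16, and blue-permit (A11), but T16 is never granted.

No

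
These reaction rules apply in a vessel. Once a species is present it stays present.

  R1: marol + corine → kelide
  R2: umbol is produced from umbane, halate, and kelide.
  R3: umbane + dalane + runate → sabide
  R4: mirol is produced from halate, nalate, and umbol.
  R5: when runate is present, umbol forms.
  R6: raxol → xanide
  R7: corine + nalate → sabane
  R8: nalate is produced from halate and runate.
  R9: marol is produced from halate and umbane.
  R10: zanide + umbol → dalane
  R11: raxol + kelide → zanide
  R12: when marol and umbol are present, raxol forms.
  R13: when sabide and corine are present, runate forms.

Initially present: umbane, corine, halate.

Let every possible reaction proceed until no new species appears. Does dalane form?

Yes

halate and umbane present → marol forms (R9).
marol and corine present → kelide forms (R1).
umbane, halate, and kelide present → umbol forms (R2).
marol and umbol present → raxol forms (R12).
raxol and kelide present → zanide forms (R11).
zanide and umbol present → dalane forms (R10).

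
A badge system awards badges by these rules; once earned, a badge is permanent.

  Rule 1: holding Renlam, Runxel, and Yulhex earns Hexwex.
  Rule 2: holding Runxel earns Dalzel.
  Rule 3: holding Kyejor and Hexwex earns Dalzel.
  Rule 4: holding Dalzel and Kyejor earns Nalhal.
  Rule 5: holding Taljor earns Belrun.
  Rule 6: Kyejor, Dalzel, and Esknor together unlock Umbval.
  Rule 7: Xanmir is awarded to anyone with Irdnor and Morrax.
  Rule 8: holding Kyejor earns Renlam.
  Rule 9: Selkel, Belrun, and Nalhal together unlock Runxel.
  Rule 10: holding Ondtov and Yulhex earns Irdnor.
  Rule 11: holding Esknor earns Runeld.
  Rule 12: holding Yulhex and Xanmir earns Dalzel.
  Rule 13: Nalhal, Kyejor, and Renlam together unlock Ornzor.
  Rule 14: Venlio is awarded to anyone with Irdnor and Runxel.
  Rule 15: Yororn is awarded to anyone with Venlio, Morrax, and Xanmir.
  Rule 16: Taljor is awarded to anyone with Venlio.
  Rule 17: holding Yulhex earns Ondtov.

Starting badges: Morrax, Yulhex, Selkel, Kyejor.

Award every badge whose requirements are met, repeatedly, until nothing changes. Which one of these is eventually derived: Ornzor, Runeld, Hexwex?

With Yulhex, Ondtov is earned (Rule 17).
With Kyejor, Renlam is earned (Rule 8).
With Ondtov and Yulhex, Irdnor is earned (Rule 10).
With Irdnor and Morrax, Xanmir is earned (Rule 7).
With Yulhex and Xanmir, Dalzel is earned (Rule 12).
With Dalzel and Kyejor, Nalhal is earned (Rule 4).
With Nalhal, Kyejor, and Renlam, Ornzor is earned (Rule 13).
Hexwex would need Renlam, Runxel, and Yulhex (Rule 1), but Runxel is never earned. Runeld would need Esknor (Rule 11), but Esknor is never earned.

Ornzor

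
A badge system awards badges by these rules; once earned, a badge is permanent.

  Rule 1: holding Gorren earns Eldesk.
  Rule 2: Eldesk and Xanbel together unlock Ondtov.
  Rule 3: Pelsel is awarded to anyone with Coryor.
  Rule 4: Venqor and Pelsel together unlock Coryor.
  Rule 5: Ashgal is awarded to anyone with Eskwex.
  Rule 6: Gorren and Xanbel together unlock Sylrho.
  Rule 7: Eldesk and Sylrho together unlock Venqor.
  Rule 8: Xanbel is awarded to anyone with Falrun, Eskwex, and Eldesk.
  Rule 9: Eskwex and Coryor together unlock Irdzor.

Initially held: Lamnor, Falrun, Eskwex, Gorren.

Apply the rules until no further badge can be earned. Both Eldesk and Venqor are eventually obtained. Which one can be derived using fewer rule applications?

Eldesk: With Gorren, Eldesk is earned (Rule 1). [1 rule application]
Venqor: With Gorren, Eldesk is earned (Rule 1). With Falrun, Eskwex, and Eldesk, Xanbel is earned (Rule 8). With Gorren and Xanbel, Sylrho is earned (Rule 6). With Eldesk and Sylrho, Venqor is earned (Rule 7). [4 rule applications]
Eldesk needs fewer.

Eldesk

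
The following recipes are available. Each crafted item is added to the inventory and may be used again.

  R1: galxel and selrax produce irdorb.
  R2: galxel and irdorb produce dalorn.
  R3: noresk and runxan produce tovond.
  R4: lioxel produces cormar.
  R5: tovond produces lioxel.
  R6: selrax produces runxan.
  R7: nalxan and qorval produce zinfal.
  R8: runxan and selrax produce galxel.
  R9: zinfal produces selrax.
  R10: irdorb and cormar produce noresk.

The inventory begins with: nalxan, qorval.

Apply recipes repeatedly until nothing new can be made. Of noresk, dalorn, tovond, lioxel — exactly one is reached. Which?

dalorn

nalxan and qorval → zinfal (R7).
Using R9, zinfal makes selrax.
selrax → runxan (R6).
Using R8, runxan and selrax make galxel.
galxel and selrax → irdorb (R1).
galxel and irdorb → dalorn (R2).
noresk would need irdorb and cormar (R10), but cormar is never obtained. lioxel would need tovond (R5), but tovond is never obtained. tovond would need noresk and runxan (R3), but noresk is never obtained.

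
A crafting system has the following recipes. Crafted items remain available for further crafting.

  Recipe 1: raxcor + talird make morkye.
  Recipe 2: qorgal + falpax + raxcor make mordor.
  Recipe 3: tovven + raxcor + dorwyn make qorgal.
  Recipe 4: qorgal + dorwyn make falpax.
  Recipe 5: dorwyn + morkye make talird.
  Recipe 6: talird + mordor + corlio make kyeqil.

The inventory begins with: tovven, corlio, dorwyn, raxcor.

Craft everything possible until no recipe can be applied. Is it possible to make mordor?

Using Recipe 3, tovven, raxcor, and dorwyn make qorgal.
qorgal + dorwyn → falpax (Recipe 4).
qorgal + falpax + raxcor → mordor (Recipe 2).

Yes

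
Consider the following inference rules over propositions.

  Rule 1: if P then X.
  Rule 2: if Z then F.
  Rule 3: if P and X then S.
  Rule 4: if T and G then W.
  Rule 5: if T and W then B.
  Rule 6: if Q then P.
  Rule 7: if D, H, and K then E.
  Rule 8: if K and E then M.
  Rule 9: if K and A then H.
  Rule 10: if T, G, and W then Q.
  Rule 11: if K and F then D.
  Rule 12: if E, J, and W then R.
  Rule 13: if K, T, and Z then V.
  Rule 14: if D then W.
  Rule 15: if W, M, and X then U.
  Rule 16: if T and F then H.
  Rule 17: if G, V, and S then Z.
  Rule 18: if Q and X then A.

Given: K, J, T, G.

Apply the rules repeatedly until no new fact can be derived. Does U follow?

No

U would need W, M, and X (Rule 15), but M is never established.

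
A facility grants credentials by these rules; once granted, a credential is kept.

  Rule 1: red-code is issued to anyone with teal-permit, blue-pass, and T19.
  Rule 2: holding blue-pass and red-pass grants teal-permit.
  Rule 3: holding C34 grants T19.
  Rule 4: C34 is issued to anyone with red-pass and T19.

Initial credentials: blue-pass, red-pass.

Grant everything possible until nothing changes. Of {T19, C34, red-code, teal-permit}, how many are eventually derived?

1

Holding blue-pass and red-pass grants teal-permit (Rule 2).
T19 would need C34 (Rule 3), but C34 is never granted.
C34 would need red-pass and T19 (Rule 4), but T19 is never granted.
red-code would need teal-permit, blue-pass, and T19 (Rule 1), but T19 is never granted.
teal-permit: reached.
Reached: teal-permit — 1 of the 4.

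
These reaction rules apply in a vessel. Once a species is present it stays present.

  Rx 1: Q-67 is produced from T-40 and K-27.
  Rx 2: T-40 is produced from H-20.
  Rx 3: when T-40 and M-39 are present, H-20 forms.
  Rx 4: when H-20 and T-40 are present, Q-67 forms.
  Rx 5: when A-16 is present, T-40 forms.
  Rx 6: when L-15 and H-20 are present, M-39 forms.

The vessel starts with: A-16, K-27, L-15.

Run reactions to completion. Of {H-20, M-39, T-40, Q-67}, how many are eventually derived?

A-16 present → T-40 forms (Rx 5).
T-40 and K-27 present → Q-67 forms (Rx 1).
H-20 would need T-40 and M-39 (Rx 3), but M-39 never forms.
M-39 would need L-15 and H-20 (Rx 6), but H-20 never forms.
T-40: reached.
Q-67: reached.
Reached: T-40 and Q-67 — 2 of the 4.

2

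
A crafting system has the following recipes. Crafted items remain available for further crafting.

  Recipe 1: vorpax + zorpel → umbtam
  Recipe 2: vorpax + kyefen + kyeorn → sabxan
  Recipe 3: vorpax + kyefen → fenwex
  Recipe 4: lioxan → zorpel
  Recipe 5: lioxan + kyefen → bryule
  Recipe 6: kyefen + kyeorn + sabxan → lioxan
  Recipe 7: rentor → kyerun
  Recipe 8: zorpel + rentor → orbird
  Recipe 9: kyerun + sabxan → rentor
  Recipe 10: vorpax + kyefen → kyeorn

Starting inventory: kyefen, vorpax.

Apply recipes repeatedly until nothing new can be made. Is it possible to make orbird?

orbird would need zorpel and rentor (Recipe 8), but rentor is never obtained.

No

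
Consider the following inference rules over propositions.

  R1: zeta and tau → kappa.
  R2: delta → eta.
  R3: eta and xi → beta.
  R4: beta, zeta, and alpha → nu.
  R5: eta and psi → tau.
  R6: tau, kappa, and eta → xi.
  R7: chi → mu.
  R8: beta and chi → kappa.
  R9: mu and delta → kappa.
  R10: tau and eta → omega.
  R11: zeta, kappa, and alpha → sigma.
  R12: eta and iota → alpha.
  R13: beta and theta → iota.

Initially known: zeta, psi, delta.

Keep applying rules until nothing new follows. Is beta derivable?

From delta, R2 gives eta.
eta and psi hold, so tau follows (R5).
zeta and tau hold, so kappa follows (R1).
tau, kappa, and eta hold, so xi follows (R6).
From eta and xi, R3 gives beta.

Yes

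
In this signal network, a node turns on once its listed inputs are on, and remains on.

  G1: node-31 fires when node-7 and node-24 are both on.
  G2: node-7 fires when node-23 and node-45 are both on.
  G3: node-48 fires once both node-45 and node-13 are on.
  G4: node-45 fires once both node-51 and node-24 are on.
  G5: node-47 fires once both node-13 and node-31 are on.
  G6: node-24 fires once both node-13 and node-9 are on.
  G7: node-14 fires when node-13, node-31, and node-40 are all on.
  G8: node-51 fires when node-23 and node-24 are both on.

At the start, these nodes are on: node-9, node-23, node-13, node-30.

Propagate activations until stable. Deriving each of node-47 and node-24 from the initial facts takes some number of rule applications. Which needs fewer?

node-24

node-24: G6: node-13 and node-9 on → node-24 on. [1 rule application]
node-47: node-13 and node-9 are on, so node-24 fires (G6). node-23 and node-24 are on, so node-51 fires (G8). node-51 and node-24 are on, so node-45 fires (G4). node-23 and node-45 are on, so node-7 fires (G2). G1: node-7 and node-24 on → node-31 on. G5: node-13 and node-31 on → node-47 on. [6 rule applications]
node-24 needs fewer.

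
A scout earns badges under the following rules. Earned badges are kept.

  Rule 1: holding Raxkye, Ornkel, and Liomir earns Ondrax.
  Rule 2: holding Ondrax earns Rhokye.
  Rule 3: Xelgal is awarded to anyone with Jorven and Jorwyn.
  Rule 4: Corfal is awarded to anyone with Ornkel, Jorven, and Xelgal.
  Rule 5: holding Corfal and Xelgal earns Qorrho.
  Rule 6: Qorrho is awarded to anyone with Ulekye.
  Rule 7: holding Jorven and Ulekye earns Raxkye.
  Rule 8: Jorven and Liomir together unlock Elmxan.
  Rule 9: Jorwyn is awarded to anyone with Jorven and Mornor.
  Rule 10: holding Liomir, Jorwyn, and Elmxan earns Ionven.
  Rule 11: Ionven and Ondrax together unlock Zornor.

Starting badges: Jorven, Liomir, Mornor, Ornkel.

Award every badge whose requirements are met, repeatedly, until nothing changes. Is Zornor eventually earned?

Zornor would need Ionven and Ondrax (Rule 11), but Ondrax is never earned.

No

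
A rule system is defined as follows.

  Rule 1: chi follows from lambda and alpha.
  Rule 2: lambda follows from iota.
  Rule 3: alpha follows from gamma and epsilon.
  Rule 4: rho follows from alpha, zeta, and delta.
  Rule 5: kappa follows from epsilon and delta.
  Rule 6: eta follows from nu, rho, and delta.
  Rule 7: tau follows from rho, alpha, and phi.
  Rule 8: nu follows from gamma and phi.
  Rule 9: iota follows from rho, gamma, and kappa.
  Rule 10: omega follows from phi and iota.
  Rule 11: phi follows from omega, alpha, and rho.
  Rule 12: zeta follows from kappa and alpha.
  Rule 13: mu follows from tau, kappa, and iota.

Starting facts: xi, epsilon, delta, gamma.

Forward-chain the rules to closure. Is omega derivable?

omega would need phi and iota (Rule 10), but phi is never established.

No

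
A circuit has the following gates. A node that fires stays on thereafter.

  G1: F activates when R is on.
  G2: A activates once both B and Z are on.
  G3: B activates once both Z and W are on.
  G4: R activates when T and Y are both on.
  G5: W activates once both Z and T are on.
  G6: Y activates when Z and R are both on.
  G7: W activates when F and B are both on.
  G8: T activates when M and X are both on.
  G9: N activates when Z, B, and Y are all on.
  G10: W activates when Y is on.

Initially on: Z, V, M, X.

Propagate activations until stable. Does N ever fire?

N would need Z, B, and Y (G9), but Y never turns on.

No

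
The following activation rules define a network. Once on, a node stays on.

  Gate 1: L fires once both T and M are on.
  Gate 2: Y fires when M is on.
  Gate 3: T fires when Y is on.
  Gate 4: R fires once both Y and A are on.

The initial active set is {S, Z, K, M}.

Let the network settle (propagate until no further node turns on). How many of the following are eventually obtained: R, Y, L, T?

3

M is on, so Y fires (Gate 2).
Y is on, so T fires (Gate 3).
Gate 1: T and M on → L on.
R would need Y and A (Gate 4), but A never turns on.
Y: reached.
L: reached.
T: reached.
Reached: Y, L, and T — 3 of the 4.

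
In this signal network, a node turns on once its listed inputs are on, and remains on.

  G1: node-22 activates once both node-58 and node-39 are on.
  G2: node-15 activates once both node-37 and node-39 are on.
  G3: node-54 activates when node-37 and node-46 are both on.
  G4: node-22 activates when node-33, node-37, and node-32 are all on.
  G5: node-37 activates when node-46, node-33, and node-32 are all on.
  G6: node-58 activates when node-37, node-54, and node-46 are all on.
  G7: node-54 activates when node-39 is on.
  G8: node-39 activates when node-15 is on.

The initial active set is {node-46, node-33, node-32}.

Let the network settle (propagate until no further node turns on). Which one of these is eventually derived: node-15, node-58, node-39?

G5: node-46, node-33, and node-32 on → node-37 on.
node-37 and node-46 are on, so node-54 activates (G3).
G6: node-37, node-54, and node-46 on → node-58 on.
node-39 would need node-15 (G8), but node-15 never turns on. node-15 would need node-37 and node-39 (G2), but node-39 never turns on.

node-58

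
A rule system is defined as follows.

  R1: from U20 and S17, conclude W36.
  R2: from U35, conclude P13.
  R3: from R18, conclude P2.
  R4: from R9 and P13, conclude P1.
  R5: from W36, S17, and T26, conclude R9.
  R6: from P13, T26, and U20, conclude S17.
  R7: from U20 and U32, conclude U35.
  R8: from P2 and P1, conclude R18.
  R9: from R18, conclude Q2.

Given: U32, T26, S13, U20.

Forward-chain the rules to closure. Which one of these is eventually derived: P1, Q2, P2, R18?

U20 and U32 hold, so U35 follows (R7).
U35 holds, so P13 follows (R2).
P13, T26, and U20 hold, so S17 follows (R6).
From U20 and S17, R1 gives W36.
From W36, S17, and T26, R5 gives R9.
From R9 and P13, R4 gives P1.
P2 would need R18 (R3), but R18 is never established. R18 would need P2 and P1 (R8), but P2 is never established. Q2 would need R18 (R9), but R18 is never established.

P1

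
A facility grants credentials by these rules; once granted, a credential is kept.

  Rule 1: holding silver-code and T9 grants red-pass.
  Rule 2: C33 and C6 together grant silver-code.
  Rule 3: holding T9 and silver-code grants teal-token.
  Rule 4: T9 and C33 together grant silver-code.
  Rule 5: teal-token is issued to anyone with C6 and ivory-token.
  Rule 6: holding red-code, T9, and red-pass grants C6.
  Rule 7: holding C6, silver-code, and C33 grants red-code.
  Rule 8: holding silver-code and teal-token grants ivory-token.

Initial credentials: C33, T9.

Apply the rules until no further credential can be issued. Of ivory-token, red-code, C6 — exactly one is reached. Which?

Holding T9 and C33 grants silver-code (Rule 4).
Holding T9 and silver-code grants teal-token (Rule 3).
Holding silver-code and teal-token grants ivory-token (Rule 8).
C6 would need red-code, T9, and red-pass (Rule 6), but red-code is never granted. red-code would need C6, silver-code, and C33 (Rule 7), but C6 is never granted.

ivory-token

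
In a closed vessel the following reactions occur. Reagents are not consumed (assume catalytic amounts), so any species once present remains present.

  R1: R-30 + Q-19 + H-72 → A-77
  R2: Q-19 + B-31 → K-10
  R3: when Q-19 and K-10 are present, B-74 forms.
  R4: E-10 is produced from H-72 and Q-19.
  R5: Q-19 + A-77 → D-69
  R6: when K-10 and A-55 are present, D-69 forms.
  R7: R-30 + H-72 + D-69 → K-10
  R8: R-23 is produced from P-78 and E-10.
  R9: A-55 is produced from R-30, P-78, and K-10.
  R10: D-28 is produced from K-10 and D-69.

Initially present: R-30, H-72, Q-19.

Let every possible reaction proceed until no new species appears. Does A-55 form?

A-55 would need R-30, P-78, and K-10 (R9), but P-78 never forms.

No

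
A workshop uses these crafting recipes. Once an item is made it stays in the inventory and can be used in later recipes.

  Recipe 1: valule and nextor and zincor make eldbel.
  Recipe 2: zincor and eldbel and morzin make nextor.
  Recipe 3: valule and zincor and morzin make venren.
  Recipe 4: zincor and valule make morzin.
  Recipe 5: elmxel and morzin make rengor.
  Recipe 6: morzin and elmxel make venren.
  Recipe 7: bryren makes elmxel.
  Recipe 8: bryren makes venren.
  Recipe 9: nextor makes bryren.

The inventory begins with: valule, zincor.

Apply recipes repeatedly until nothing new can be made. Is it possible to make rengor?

rengor would need elmxel and morzin (Recipe 5), but elmxel is never obtained.

No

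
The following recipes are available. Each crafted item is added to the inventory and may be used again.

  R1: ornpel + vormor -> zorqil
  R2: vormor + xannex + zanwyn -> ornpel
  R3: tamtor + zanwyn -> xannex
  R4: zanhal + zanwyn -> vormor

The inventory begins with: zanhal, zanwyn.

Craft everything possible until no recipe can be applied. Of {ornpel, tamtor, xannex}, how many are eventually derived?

ornpel would need vormor, xannex, and zanwyn (R2), but xannex is never obtained.
No rule produces tamtor, and it is not given.
xannex would need tamtor and zanwyn (R3), but tamtor is never obtained.
None of the 3 are reached.

0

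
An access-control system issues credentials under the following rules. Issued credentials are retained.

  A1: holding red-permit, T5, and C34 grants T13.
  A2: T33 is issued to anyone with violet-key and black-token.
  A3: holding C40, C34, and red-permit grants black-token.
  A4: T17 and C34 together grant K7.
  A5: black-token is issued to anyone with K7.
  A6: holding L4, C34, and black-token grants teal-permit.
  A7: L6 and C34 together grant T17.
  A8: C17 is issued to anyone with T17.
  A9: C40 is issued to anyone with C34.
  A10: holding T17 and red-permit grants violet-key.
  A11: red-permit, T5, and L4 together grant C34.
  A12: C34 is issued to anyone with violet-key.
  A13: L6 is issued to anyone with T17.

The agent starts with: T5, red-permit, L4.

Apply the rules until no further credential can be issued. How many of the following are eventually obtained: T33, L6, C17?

0

T33 would need violet-key and black-token (A2), but violet-key is never granted.
L6 would need T17 (A13), but T17 is never granted.
C17 would need T17 (A8), but T17 is never granted.
None of the 3 are reached.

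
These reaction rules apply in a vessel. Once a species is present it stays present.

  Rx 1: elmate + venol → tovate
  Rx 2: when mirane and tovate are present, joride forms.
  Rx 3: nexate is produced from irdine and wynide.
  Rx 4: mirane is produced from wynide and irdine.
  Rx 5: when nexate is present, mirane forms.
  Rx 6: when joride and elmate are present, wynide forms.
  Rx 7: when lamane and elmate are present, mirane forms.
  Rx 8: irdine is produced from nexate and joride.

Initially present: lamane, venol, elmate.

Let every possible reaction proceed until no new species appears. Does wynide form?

Yes

lamane and elmate present → mirane forms (Rx 7).
elmate and venol present → tovate forms (Rx 1).
mirane and tovate present → joride forms (Rx 2).
joride and elmate present → wynide forms (Rx 6).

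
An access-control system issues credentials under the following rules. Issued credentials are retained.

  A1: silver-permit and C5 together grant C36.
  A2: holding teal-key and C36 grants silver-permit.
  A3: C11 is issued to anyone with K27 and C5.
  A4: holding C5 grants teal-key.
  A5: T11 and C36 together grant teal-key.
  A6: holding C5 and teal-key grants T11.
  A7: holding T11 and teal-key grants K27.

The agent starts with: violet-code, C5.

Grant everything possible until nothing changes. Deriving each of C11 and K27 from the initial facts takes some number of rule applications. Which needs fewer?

K27: Holding C5 grants teal-key (A4). Holding C5 and teal-key grants T11 (A6). Holding T11 and teal-key grants K27 (A7). [3 rule applications]
C11: Holding C5 grants teal-key (A4). Holding C5 and teal-key grants T11 (A6). Holding T11 and teal-key grants K27 (A7). Holding K27 and C5 grants C11 (A3). [4 rule applications]
K27 needs fewer.

K27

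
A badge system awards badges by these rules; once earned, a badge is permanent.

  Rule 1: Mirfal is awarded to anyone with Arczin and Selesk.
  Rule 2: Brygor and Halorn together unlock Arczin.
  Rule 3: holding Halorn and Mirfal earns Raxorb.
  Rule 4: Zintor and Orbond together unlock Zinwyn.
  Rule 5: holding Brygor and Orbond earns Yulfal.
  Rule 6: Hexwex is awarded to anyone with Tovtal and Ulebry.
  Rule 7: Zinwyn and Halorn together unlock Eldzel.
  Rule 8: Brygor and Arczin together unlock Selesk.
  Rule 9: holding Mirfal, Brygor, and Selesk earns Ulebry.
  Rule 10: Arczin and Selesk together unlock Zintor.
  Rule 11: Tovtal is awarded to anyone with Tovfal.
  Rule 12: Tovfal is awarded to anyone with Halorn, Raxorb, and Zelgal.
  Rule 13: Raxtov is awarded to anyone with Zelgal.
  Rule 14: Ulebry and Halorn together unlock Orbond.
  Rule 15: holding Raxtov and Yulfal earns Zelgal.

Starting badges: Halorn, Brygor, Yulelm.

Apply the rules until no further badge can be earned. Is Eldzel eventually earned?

With Brygor and Halorn, Arczin is earned (Rule 2).
With Brygor and Arczin, Selesk is earned (Rule 8).
With Arczin and Selesk, Zintor is earned (Rule 10).
With Arczin and Selesk, Mirfal is earned (Rule 1).
With Mirfal, Brygor, and Selesk, Ulebry is earned (Rule 9).
With Ulebry and Halorn, Orbond is earned (Rule 14).
With Zintor and Orbond, Zinwyn is earned (Rule 4).
With Zinwyn and Halorn, Eldzel is earned (Rule 7).

Yes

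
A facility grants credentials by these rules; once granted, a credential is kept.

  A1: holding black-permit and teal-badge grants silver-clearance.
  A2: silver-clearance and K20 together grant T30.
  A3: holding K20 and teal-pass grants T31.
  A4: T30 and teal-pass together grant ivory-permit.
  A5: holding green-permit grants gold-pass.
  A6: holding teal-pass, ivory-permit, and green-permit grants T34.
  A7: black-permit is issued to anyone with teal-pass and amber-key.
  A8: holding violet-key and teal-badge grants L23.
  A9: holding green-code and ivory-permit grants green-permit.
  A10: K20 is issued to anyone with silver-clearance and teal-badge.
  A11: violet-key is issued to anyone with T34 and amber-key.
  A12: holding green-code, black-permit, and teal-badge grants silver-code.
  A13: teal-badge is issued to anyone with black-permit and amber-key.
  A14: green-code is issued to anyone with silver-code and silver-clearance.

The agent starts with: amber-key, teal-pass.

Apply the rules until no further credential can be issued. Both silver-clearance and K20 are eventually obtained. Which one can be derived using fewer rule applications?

silver-clearance

silver-clearance: Holding teal-pass and amber-key grants black-permit (A7). Holding black-permit and amber-key grants teal-badge (A13). Holding black-permit and teal-badge grants silver-clearance (A1). [3 rule applications]
K20: Holding teal-pass and amber-key grants black-permit (A7). Holding black-permit and amber-key grants teal-badge (A13). Holding black-permit and teal-badge grants silver-clearance (A1). Holding silver-clearance and teal-badge grants K20 (A10). [4 rule applications]
silver-clearance needs fewer.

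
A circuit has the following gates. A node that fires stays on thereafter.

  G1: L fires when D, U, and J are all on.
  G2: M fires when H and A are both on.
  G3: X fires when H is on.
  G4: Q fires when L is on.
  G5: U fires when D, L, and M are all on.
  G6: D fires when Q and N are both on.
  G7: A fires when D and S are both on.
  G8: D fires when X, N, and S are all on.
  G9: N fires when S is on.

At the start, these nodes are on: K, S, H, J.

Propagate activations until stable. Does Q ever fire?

No

Q would need L (G4), but L never turns on.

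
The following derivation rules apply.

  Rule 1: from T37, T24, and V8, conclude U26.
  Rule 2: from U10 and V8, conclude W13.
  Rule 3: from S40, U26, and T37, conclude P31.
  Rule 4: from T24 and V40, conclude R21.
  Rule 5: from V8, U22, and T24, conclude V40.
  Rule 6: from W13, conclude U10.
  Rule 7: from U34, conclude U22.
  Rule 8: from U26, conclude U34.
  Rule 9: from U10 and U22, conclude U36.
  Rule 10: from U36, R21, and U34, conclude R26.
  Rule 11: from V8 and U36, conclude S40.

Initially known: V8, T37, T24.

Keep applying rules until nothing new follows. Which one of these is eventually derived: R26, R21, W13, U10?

From T37, T24, and V8, Rule 1 gives U26.
U26 holds, so U34 follows (Rule 8).
U34 holds, so U22 follows (Rule 7).
From V8, U22, and T24, Rule 5 gives V40.
From T24 and V40, Rule 4 gives R21.
R26 would need U36, R21, and U34 (Rule 10), but U36 is never established. U10 would need W13 (Rule 6), but W13 is never established. W13 would need U10 and V8 (Rule 2), but U10 is never established.

R21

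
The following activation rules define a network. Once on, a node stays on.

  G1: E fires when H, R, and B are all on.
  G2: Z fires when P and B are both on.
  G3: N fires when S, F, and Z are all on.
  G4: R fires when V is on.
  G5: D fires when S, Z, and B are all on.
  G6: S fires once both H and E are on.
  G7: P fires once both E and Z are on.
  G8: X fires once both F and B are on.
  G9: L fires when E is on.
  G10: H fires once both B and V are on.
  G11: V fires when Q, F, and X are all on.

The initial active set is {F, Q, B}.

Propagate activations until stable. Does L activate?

Yes

F and B are on, so X fires (G8).
Q, F, and X are on, so V fires (G11).
B and V are on, so H fires (G10).
V is on, so R fires (G4).
H, R, and B are on, so E fires (G1).
E is on, so L fires (G9).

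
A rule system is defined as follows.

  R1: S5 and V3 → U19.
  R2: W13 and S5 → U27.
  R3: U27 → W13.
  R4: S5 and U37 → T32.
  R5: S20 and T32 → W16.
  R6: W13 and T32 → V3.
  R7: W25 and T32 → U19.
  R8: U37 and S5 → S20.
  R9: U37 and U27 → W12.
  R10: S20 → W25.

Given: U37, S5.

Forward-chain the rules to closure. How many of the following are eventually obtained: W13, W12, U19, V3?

U37 and S5 hold, so S20 follows (R8).
From S5 and U37, R4 gives T32.
S20 holds, so W25 follows (R10).
W25 and T32 hold, so U19 follows (R7).
W13 would need U27 (R3), but U27 is never established.
W12 would need U37 and U27 (R9), but U27 is never established.
U19: reached.
V3 would need W13 and T32 (R6), but W13 is never established.
Reached: U19 — 1 of the 4.

1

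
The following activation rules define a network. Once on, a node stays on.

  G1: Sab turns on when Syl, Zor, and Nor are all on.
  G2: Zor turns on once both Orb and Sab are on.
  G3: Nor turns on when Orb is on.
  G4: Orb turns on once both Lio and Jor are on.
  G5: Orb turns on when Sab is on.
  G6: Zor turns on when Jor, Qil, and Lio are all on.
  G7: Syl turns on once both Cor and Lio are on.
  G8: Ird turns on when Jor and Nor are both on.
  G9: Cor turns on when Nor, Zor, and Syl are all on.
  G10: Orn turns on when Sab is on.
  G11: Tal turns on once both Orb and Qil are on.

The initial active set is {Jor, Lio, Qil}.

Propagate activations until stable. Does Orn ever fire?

No

Orn would need Sab (G10), but Sab never turns on.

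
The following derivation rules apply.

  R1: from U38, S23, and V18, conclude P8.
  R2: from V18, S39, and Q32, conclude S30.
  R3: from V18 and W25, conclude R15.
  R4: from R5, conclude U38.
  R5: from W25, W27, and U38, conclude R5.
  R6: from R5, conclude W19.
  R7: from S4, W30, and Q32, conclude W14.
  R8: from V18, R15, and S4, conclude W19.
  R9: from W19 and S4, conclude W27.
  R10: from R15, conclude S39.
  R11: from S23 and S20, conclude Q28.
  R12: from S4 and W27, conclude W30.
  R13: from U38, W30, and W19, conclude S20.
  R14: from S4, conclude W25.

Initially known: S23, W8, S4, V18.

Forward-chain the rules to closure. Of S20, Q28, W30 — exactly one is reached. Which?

S4 holds, so W25 follows (R14).
From V18 and W25, R3 gives R15.
V18, R15, and S4 hold, so W19 follows (R8).
W19 and S4 hold, so W27 follows (R9).
S4 and W27 hold, so W30 follows (R12).
Q28 would need S23 and S20 (R11), but S20 is never established. S20 would need U38, W30, and W19 (R13), but U38 is never established.

W30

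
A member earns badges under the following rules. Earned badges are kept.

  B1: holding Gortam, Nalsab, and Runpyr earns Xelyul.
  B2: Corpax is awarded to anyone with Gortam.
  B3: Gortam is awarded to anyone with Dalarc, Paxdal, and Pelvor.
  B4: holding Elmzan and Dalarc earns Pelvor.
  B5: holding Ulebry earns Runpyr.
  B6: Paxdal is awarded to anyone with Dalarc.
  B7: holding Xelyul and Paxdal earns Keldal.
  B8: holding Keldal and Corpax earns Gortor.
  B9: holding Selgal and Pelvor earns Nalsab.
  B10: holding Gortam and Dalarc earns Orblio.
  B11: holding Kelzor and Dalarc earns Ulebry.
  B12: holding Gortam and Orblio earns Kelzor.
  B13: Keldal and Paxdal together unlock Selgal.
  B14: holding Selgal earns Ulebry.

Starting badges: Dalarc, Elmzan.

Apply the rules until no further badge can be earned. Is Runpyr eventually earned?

Yes

With Dalarc, Paxdal is earned (B6).
With Elmzan and Dalarc, Pelvor is earned (B4).
With Dalarc, Paxdal, and Pelvor, Gortam is earned (B3).
With Gortam and Dalarc, Orblio is earned (B10).
With Gortam and Orblio, Kelzor is earned (B12).
With Kelzor and Dalarc, Ulebry is earned (B11).
With Ulebry, Runpyr is earned (B5).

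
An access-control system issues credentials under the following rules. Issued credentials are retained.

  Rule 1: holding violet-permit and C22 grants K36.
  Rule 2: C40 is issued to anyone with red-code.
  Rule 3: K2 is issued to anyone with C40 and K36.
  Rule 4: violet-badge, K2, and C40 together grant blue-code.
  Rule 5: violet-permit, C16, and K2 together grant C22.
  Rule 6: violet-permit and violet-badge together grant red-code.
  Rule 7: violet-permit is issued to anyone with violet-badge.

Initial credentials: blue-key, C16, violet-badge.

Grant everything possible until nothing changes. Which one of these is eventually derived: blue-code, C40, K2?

Holding violet-badge grants violet-permit (Rule 7).
Holding violet-permit and violet-badge grants red-code (Rule 6).
Holding red-code grants C40 (Rule 2).
K2 would need C40 and K36 (Rule 3), but K36 is never granted. blue-code would need violet-badge, K2, and C40 (Rule 4), but K2 is never granted.

C40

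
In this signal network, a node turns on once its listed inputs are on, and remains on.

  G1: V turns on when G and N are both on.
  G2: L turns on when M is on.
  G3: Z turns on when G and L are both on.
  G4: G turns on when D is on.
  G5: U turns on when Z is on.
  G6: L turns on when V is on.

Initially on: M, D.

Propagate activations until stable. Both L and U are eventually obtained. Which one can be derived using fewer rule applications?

L

L: M is on, so L turns on (G2). [1 rule application]
U: D is on, so G turns on (G4). M is on, so L turns on (G2). G3: G and L on → Z on. G5: Z on → U on. [4 rule applications]
L needs fewer.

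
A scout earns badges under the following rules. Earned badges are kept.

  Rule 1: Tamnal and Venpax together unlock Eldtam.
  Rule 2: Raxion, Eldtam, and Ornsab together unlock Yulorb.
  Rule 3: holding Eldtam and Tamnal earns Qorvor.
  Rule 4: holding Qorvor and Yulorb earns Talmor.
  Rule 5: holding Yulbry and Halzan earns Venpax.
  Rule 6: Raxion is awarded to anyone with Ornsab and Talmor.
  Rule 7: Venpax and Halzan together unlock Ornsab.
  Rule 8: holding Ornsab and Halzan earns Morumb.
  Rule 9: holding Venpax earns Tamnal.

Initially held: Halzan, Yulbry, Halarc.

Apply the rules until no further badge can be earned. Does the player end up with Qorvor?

With Yulbry and Halzan, Venpax is earned (Rule 5).
With Venpax, Tamnal is earned (Rule 9).
With Tamnal and Venpax, Eldtam is earned (Rule 1).
With Eldtam and Tamnal, Qorvor is earned (Rule 3).

Yes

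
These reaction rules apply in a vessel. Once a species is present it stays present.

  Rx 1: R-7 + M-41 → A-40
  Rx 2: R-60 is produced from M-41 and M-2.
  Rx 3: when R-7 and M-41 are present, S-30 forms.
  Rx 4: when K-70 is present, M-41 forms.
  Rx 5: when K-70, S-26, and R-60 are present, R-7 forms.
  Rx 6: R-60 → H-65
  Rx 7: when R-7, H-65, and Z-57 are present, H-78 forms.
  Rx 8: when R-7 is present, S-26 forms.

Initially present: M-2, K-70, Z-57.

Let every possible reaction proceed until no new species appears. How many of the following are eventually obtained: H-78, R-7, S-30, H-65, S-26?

1

K-70 present → M-41 forms (Rx 4).
M-41 and M-2 present → R-60 forms (Rx 2).
R-60 present → H-65 forms (Rx 6).
H-78 would need R-7, H-65, and Z-57 (Rx 7), but R-7 never forms.
R-7 would need K-70, S-26, and R-60 (Rx 5), but S-26 never forms.
S-30 would need R-7 and M-41 (Rx 3), but R-7 never forms.
H-65: reached.
S-26 would need R-7 (Rx 8), but R-7 never forms.
Reached: H-65 — 1 of the 5.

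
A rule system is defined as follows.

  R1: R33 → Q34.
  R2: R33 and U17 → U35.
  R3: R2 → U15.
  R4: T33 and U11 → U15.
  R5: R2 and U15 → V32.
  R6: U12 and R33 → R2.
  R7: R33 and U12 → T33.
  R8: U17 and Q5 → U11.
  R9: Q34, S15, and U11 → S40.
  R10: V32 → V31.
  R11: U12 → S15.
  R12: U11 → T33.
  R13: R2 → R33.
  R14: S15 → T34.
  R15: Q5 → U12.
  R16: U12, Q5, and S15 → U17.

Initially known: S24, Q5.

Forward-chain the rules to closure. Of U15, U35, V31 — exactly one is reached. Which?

Q5 holds, so U12 follows (R15).
U12 holds, so S15 follows (R11).
From U12, Q5, and S15, R16 gives U17.
U17 and Q5 hold, so U11 follows (R8).
From U11, R12 gives T33.
T33 and U11 hold, so U15 follows (R4).
V31 would need V32 (R10), but V32 is never established. U35 would need R33 and U17 (R2), but R33 is never established.

U15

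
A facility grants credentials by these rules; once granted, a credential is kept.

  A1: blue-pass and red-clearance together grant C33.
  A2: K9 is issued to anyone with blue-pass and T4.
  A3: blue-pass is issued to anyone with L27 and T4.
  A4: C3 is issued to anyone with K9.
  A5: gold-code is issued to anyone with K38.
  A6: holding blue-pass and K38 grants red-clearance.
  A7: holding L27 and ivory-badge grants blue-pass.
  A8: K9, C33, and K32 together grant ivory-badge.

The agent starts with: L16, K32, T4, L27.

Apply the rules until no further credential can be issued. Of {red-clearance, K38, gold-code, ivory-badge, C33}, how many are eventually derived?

red-clearance would need blue-pass and K38 (A6), but K38 is never granted.
No rule produces K38, and it is not given.
gold-code would need K38 (A5), but K38 is never granted.
ivory-badge would need K9, C33, and K32 (A8), but C33 is never granted.
C33 would need blue-pass and red-clearance (A1), but red-clearance is never granted.
None of the 5 are reached.

0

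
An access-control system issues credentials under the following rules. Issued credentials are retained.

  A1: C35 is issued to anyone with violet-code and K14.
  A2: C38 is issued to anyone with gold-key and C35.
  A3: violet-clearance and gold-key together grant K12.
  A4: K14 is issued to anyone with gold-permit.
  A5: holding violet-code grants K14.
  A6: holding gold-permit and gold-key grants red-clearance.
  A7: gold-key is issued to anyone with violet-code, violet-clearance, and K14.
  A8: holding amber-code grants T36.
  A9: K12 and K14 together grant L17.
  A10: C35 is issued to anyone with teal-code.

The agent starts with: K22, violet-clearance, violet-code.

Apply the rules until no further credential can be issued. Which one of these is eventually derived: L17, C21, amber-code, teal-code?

Holding violet-code grants K14 (A5).
Holding violet-code, violet-clearance, and K14 grants gold-key (A7).
Holding violet-clearance and gold-key grants K12 (A3).
Holding K12 and K14 grants L17 (A9).
No rule produces amber-code, and it is not given. No rule produces teal-code, and it is not given. No rule produces C21, and it is not given.

L17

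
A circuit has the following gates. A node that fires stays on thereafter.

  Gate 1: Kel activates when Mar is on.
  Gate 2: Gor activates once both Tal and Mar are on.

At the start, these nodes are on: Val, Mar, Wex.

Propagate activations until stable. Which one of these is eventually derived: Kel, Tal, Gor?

Mar is on, so Kel activates (Gate 1).
No rule produces Tal, and it is not given. Gor would need Tal and Mar (Gate 2), but Tal never turns on.

Kel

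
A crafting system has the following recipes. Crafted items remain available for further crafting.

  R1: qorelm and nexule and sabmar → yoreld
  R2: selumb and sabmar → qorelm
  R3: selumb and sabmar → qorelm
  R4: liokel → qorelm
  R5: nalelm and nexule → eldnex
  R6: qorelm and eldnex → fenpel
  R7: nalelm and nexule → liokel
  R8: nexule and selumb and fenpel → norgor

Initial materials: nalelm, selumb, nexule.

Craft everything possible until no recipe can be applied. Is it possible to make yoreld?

yoreld would need qorelm, nexule, and sabmar (R1), but sabmar is never obtained.

No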